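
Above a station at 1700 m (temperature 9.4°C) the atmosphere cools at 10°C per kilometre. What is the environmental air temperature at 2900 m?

From 1700 m to 2900 m (environmental): cools by 10 × 1.2 = 12°C, giving -2.6°C.

-2.6°C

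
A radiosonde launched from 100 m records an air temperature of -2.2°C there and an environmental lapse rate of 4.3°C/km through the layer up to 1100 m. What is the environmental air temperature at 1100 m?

-6.5°C

100–1100 m, environmental: Δz = 1 km ⇒ ΔT = -4.3°C; T = -6.5°C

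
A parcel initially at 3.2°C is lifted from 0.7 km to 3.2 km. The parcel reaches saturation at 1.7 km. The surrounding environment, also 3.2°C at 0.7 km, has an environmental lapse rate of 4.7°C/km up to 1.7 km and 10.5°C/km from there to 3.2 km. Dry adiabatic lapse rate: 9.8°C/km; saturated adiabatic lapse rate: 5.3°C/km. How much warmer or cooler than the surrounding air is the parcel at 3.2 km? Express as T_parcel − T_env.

Parcel:
  Dry to 1700 m: -9.8 × 1 km = -9.8°C, so T = -6.6°C.
  Saturated to 3200 m: -5.3 × 1.5 km = -7.95°C, so T = -14.55°C.
Environment:
  Environment, lower layer to 1700 m: -4.7 × 1 km = -4.7°C, so T = -1.5°C.
  Environment, upper layer to 3200 m: -10.5 × 1.5 km = -15.75°C, so T = -17.25°C.
T_parcel − T_env = -14.55 − (-17.25) = +2.7°C

+2.7°C (parcel warmer than environment)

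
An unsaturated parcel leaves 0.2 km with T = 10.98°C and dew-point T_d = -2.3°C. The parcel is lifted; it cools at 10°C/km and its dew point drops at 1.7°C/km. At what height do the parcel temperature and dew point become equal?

T and T_d converge at 10 − 1.7 = 8.3°C per km
Height above start = (10.98 − (-2.3)) / 8.3 = 1.6 km
LCL altitude = 200 m + 1600 m = 1800 m

1.8 km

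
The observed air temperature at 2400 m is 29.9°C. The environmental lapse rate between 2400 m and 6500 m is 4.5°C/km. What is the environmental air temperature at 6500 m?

2400–6500 m, environmental: Δz = 4.1 km ⇒ ΔT = -18.45°C; T = 11.45°C

11.45°C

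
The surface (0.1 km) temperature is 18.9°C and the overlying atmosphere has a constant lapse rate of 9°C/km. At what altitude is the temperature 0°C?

2.2 km

Height above start = (18.9 − 0) / 9 = 2.1 km
Altitude = 100 m + 2100 m = 2200 m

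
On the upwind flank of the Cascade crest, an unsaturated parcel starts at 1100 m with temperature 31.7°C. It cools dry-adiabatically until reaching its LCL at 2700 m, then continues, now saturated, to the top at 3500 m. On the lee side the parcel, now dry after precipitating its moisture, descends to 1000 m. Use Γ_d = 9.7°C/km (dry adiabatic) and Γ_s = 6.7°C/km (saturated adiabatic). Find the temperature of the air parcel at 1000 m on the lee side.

Dry to 2700 m: -9.7 × 1.6 km = -15.52°C, so T = 16.18°C.
Saturated to 3500 m: -6.7 × 0.8 km = -5.36°C, so T = 10.82°C.
Dry descent to 1000 m: +9.7 × 2.5 km = +24.25°C, so T = 35.07°C.

35.07°C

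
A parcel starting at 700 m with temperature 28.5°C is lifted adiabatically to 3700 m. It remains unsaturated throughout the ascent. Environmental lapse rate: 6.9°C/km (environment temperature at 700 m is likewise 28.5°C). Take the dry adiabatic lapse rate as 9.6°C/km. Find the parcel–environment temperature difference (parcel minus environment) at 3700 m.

Parcel:
  700 → 3700 m (dry, 9.6°C/km): ΔT = -9.6 × 3 = -28.8°C → T = -0.3°C
Environment:
  700 → 3700 m (environment, 6.9°C/km): ΔT = -6.9 × 3 = -20.7°C → T = 7.8°C
T_parcel − T_env = -0.3 − 7.8 = -8.1°C

-8.1°C (parcel cooler than environment)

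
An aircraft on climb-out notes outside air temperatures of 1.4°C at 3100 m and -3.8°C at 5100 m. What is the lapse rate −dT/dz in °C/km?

Γ = −ΔT/Δz = (1.4 − (-3.8)) / (5100 − 3100) m
  = 5.2°C / 2 km = 2.6°C/km

2.6°C/km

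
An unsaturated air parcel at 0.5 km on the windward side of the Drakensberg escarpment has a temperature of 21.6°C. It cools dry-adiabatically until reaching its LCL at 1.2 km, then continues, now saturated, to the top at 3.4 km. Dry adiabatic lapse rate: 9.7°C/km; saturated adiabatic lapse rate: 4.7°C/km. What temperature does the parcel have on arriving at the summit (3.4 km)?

4.47°C

500–1200 m, dry: Δz = 0.7 km ⇒ ΔT = -6.79°C; T = 14.81°C
1200–3400 m, saturated: Δz = 2.2 km ⇒ ΔT = -10.34°C; T = 4.47°C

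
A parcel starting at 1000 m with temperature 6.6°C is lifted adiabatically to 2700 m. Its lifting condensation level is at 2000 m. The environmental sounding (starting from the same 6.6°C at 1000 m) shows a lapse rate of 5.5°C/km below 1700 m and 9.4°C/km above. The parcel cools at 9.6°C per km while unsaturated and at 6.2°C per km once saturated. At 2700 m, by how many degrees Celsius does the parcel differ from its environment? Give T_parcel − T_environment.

Parcel:
  1000 → 2000 m (dry, 9.6°C/km): ΔT = -9.6 × 1 = -9.6°C → T = -3°C
  2000 → 2700 m (saturated, 6.2°C/km): ΔT = -6.2 × 0.7 = -4.34°C → T = -7.34°C
Environment:
  1000 → 1700 m (environment, lower layer, 5.5°C/km): ΔT = -5.5 × 0.7 = -3.85°C → T = 2.75°C
  1700 → 2700 m (environment, upper layer, 9.4°C/km): ΔT = -9.4 × 1 = -9.4°C → T = -6.65°C
T_parcel − T_env = -7.34 − (-6.65) = -0.69°C

-0.69°C (parcel cooler than environment)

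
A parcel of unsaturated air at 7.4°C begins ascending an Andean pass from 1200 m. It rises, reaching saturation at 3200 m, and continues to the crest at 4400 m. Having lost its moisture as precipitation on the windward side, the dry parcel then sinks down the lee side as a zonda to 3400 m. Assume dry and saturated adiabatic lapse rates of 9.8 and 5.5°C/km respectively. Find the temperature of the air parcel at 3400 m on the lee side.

-9°C

1200 → 3200 m (dry, 9.8°C/km): ΔT = -9.8 × 2 = -19.6°C → T = -12.2°C
3200 → 4400 m (saturated, 5.5°C/km): ΔT = -5.5 × 1.2 = -6.6°C → T = -18.8°C
4400 → 3400 m (dry descent, 9.8°C/km): ΔT = +9.8 × 1 = +9.8°C → T = -9°C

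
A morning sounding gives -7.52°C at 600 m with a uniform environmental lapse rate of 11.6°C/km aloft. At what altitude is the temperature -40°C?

Height above start = (-7.52 − (-40)) / 11.6 = 2.8 km
Altitude = 600 m + 2800 m = 3400 m

3400 m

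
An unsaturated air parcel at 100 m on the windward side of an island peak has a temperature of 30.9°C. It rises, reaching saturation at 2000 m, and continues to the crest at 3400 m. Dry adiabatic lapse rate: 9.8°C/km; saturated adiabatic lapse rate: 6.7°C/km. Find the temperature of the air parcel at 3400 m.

Dry to 2000 m: -9.8 × 1.9 km = -18.62°C, so T = 12.28°C.
Saturated to 3400 m: -6.7 × 1.4 km = -9.38°C, so T = 2.9°C.

2.9°C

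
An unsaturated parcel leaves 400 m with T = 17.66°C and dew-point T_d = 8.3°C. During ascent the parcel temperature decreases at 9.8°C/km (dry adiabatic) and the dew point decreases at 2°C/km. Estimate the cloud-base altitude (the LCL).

T and T_d converge at 9.8 − 2 = 7.8°C per km
Height above start = (17.66 − 8.3) / 7.8 = 1.2 km
LCL altitude = 400 m + 1200 m = 1600 m

1600 m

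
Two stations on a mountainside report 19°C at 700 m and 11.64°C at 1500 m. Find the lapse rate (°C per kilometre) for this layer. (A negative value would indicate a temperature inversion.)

Γ = −ΔT/Δz = (19 − 11.64) / (1500 − 700) m
  = 7.36°C / 0.8 km = 9.2°C/km

9.2°C/km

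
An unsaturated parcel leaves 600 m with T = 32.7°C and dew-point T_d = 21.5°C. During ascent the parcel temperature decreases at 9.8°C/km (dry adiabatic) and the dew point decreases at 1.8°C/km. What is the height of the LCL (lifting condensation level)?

2000 m

T and T_d converge at 9.8 − 1.8 = 8°C per km
Height above start = (32.7 − 21.5) / 8 = 1.4 km
LCL altitude = 600 m + 1400 m = 2000 m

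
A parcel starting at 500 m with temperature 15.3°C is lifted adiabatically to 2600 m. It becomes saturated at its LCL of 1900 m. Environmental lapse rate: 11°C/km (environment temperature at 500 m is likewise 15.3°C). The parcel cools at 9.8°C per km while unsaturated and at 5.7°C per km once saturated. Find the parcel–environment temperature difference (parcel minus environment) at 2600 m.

+5.39°C (parcel warmer than environment)

Parcel:
  500–1900 m, dry: Δz = 1.4 km ⇒ ΔT = -13.72°C; T = 1.58°C
  1900–2600 m, saturated: Δz = 0.7 km ⇒ ΔT = -3.99°C; T = -2.41°C
Environment:
  500–2600 m, environment: Δz = 2.1 km ⇒ ΔT = -23.1°C; T = -7.8°C
T_parcel − T_env = -2.41 − (-7.8) = +5.39°C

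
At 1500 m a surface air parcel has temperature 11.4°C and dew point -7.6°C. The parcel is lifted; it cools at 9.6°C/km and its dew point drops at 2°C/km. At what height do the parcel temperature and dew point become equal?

4000 m

T and T_d converge at 9.6 − 2 = 7.6°C per km
Height above start = (11.4 − (-7.6)) / 7.6 = 2.5 km
LCL altitude = 1500 m + 2500 m = 4000 m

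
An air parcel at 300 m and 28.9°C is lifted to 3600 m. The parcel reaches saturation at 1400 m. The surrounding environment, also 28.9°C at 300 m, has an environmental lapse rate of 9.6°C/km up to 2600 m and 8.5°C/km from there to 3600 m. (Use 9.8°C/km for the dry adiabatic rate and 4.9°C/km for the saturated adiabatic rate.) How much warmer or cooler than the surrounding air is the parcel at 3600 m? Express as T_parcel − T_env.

+9.02°C (parcel warmer than environment)

Parcel:
  From 300 m to 1400 m (dry): cools by 9.8 × 1.1 = 10.78°C, giving 18.12°C.
  From 1400 m to 3600 m (saturated): cools by 4.9 × 2.2 = 10.78°C, giving 7.34°C.
Environment:
  From 300 m to 2600 m (environment, lower layer): cools by 9.6 × 2.3 = 22.08°C, giving 6.82°C.
  From 2600 m to 3600 m (environment, upper layer): cools by 8.5 × 1 = 8.5°C, giving -1.68°C.
T_parcel − T_env = 7.34 − (-1.68) = +9.02°C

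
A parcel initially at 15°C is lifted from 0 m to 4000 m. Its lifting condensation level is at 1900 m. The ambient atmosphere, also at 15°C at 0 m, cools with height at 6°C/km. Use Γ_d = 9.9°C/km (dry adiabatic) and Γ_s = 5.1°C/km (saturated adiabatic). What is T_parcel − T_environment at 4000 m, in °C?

Parcel:
  From 0 m to 1900 m (dry): cools by 9.9 × 1.9 = 18.81°C, giving -3.81°C.
  From 1900 m to 4000 m (saturated): cools by 5.1 × 2.1 = 10.71°C, giving -14.52°C.
Environment:
  From 0 m to 4000 m (environment): cools by 6 × 4 = 24°C, giving -9°C.
T_parcel − T_env = -14.52 − (-9) = -5.52°C

-5.52°C (parcel cooler than environment)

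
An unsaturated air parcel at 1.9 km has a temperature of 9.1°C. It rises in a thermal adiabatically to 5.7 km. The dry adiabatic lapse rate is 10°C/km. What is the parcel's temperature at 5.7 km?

-28.9°C

1900 → 5700 m (dry adiabatic, 10°C/km): ΔT = -10 × 3.8 = -38°C → T = -28.9°C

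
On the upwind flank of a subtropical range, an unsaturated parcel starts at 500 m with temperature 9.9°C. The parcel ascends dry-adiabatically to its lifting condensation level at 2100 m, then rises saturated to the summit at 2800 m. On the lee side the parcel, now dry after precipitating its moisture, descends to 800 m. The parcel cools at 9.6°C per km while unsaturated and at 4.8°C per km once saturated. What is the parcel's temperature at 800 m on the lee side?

10.38°C

500 → 2100 m (dry, 9.6°C/km): ΔT = -9.6 × 1.6 = -15.36°C → T = -5.46°C
2100 → 2800 m (saturated, 4.8°C/km): ΔT = -4.8 × 0.7 = -3.36°C → T = -8.82°C
2800 → 800 m (dry descent, 9.6°C/km): ΔT = +9.6 × 2 = +19.2°C → T = 10.38°C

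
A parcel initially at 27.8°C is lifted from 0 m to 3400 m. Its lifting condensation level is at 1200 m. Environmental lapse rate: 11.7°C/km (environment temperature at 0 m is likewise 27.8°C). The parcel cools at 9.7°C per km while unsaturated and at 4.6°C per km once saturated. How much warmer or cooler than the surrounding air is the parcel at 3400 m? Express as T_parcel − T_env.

Parcel:
  Dry to 1200 m: -9.7 × 1.2 km = -11.64°C, so T = 16.16°C.
  Saturated to 3400 m: -4.6 × 2.2 km = -10.12°C, so T = 6.04°C.
Environment:
  Environment to 3400 m: -11.7 × 3.4 km = -39.78°C, so T = -11.98°C.
T_parcel − T_env = 6.04 − (-11.98) = +18.02°C

+18.02°C (parcel warmer than environment)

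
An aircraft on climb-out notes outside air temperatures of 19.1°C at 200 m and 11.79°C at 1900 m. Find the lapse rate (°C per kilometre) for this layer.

4.3°C/km

Γ = −ΔT/Δz = (19.1 − 11.79) / (1900 − 200) m
  = 7.31°C / 1.7 km = 4.3°C/km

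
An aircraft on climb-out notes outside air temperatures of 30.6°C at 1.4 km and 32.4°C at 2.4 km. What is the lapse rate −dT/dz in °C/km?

Γ = −ΔT/Δz = (30.6 − 32.4) / (2400 − 1400) m
  = -1.8°C / 1 km = -1.8°C/km

-1.8°C/km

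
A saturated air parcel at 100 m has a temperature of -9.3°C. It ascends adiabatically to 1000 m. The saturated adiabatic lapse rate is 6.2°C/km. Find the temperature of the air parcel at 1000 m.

Saturated adiabatic to 1000 m: -6.2 × 0.9 km = -5.58°C, so T = -14.88°C.

-14.88°C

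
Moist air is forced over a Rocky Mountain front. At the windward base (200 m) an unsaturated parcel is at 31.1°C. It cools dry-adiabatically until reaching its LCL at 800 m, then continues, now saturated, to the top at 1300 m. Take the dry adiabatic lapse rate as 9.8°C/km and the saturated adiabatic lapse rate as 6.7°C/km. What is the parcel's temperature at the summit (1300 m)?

200 → 800 m (dry, 9.8°C/km): ΔT = -9.8 × 0.6 = -5.88°C → T = 25.22°C
800 → 1300 m (saturated, 6.7°C/km): ΔT = -6.7 × 0.5 = -3.35°C → T = 21.87°C

21.87°C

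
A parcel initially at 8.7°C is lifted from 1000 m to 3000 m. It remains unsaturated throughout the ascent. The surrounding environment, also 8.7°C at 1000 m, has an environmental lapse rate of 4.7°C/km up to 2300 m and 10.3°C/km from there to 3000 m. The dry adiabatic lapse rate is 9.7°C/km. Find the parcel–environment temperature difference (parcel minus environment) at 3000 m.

Parcel:
  1000 → 3000 m (dry, 9.7°C/km): ΔT = -9.7 × 2 = -19.4°C → T = -10.7°C
Environment:
  1000 → 2300 m (environment, lower layer, 4.7°C/km): ΔT = -4.7 × 1.3 = -6.11°C → T = 2.59°C
  2300 → 3000 m (environment, upper layer, 10.3°C/km): ΔT = -10.3 × 0.7 = -7.21°C → T = -4.62°C
T_parcel − T_env = -10.7 − (-4.62) = -6.08°C

-6.08°C (parcel cooler than environment)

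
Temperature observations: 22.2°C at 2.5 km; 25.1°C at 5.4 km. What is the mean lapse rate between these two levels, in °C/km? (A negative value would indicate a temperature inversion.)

-1°C/km

Γ = −ΔT/Δz = (22.2 − 25.1) / (5400 − 2500) m
  = -2.9°C / 2.9 km = -1°C/km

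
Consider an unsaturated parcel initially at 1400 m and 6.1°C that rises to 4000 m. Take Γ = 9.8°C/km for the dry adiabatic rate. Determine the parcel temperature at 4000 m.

-19.38°C

1400 → 4000 m (dry adiabatic, 9.8°C/km): ΔT = -9.8 × 2.6 = -25.48°C → T = -19.38°C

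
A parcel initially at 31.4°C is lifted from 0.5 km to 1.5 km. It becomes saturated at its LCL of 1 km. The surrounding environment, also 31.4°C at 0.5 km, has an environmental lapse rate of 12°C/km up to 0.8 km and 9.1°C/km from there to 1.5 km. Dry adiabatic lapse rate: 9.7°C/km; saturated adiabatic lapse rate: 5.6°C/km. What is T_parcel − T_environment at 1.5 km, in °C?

Parcel:
  500–1000 m, dry: Δz = 0.5 km ⇒ ΔT = -4.85°C; T = 26.55°C
  1000–1500 m, saturated: Δz = 0.5 km ⇒ ΔT = -2.8°C; T = 23.75°C
Environment:
  500–800 m, environment, lower layer: Δz = 0.3 km ⇒ ΔT = -3.6°C; T = 27.8°C
  800–1500 m, environment, upper layer: Δz = 0.7 km ⇒ ΔT = -6.37°C; T = 21.43°C
T_parcel − T_env = 23.75 − 21.43 = +2.32°C

+2.32°C (parcel warmer than environment)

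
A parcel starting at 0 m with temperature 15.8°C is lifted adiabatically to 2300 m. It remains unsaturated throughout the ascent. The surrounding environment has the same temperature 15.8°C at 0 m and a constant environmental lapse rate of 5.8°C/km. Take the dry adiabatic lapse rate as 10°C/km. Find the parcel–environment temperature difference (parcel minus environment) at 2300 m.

Parcel:
  From 0 m to 2300 m (dry): cools by 10 × 2.3 = 23°C, giving -7.2°C.
Environment:
  From 0 m to 2300 m (environment): cools by 5.8 × 2.3 = 13.34°C, giving 2.46°C.
T_parcel − T_env = -7.2 − 2.46 = -9.66°C

-9.66°C (parcel cooler than environment)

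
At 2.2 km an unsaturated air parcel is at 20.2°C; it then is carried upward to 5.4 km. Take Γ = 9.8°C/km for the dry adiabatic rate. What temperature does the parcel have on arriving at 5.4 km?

-11.16°C

Dry adiabatic to 5400 m: -9.8 × 3.2 km = -31.36°C, so T = -11.16°C.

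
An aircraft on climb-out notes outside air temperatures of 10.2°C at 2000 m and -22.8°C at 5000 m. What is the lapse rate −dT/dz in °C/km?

11°C/km

Γ = −ΔT/Δz = (10.2 − (-22.8)) / (5000 − 2000) m
  = 33°C / 3 km = 11°C/km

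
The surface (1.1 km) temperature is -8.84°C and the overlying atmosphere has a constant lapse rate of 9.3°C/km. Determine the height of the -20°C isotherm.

Height above start = (-8.84 − (-20)) / 9.3 = 1.2 km
Altitude = 1100 m + 1200 m = 2300 m

2.3 km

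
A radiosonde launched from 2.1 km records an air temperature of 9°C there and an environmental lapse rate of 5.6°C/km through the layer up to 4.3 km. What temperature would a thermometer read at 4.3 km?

-3.32°C

2100–4300 m, environmental: Δz = 2.2 km ⇒ ΔT = -12.32°C; T = -3.32°C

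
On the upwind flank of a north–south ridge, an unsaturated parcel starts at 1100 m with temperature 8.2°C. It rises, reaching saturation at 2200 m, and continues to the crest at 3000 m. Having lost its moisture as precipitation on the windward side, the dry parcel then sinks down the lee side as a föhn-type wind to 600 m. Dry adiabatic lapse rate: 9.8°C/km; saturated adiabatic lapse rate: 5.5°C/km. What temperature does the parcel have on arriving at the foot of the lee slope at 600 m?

16.54°C

1100 → 2200 m (dry, 9.8°C/km): ΔT = -9.8 × 1.1 = -10.78°C → T = -2.58°C
2200 → 3000 m (saturated, 5.5°C/km): ΔT = -5.5 × 0.8 = -4.4°C → T = -6.98°C
3000 → 600 m (dry descent, 9.8°C/km): ΔT = +9.8 × 2.4 = +23.52°C → T = 16.54°C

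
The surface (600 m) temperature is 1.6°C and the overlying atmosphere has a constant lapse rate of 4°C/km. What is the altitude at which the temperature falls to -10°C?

Height above start = (1.6 − (-10)) / 4 = 2.9 km
Altitude = 600 m + 2900 m = 3500 m

3500 m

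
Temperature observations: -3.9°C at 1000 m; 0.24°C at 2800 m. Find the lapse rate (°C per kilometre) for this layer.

-2.3°C/km

Γ = −ΔT/Δz = (-3.9 − 0.24) / (2800 − 1000) m
  = -4.14°C / 1.8 km = -2.3°C/km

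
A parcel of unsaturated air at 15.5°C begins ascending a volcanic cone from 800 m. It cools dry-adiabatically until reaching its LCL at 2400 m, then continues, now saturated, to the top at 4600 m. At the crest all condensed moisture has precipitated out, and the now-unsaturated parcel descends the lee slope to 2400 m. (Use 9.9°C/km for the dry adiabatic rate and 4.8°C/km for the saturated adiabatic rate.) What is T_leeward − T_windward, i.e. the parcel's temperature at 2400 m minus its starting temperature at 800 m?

From 800 m to 2400 m (dry): cools by 9.9 × 1.6 = 15.84°C, giving -0.34°C.
From 2400 m to 4600 m (saturated): cools by 4.8 × 2.2 = 10.56°C, giving -10.9°C.
From 4600 m to 2400 m (dry descent): warms by 9.9 × 2.2 = 21.78°C, giving 10.88°C.
Net change vs windward start: 10.88 − 15.5 = -4.62°C

-4.62°C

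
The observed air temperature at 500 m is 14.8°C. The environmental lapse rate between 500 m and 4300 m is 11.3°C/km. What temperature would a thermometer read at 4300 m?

500–4300 m, environmental: Δz = 3.8 km ⇒ ΔT = -42.94°C; T = -28.14°C

-28.14°C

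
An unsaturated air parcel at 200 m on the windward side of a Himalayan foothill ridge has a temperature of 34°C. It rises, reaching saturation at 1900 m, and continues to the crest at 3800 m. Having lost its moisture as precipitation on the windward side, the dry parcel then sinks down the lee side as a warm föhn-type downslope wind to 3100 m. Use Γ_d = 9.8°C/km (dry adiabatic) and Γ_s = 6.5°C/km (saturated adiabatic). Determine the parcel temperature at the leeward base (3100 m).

11.85°C

From 200 m to 1900 m (dry): cools by 9.8 × 1.7 = 16.66°C, giving 17.34°C.
From 1900 m to 3800 m (saturated): cools by 6.5 × 1.9 = 12.35°C, giving 4.99°C.
From 3800 m to 3100 m (dry descent): warms by 9.8 × 0.7 = 6.86°C, giving 11.85°C.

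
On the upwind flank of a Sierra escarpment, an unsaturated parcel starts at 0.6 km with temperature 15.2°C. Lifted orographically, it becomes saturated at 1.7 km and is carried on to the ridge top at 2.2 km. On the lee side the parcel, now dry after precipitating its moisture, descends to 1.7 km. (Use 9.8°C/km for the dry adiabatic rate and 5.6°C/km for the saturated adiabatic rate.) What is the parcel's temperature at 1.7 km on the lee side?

6.52°C

From 600 m to 1700 m (dry): cools by 9.8 × 1.1 = 10.78°C, giving 4.42°C.
From 1700 m to 2200 m (saturated): cools by 5.6 × 0.5 = 2.8°C, giving 1.62°C.
From 2200 m to 1700 m (dry descent): warms by 9.8 × 0.5 = 4.9°C, giving 6.52°C.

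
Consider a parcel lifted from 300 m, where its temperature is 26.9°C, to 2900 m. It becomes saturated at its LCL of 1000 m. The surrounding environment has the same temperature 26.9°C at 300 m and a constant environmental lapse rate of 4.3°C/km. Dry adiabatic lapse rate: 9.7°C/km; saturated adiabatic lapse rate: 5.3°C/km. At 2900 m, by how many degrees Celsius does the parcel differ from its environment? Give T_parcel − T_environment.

Parcel:
  From 300 m to 1000 m (dry): cools by 9.7 × 0.7 = 6.79°C, giving 20.11°C.
  From 1000 m to 2900 m (saturated): cools by 5.3 × 1.9 = 10.07°C, giving 10.04°C.
Environment:
  From 300 m to 2900 m (environment): cools by 4.3 × 2.6 = 11.18°C, giving 15.72°C.
T_parcel − T_env = 10.04 − 15.72 = -5.68°C

-5.68°C (parcel cooler than environment)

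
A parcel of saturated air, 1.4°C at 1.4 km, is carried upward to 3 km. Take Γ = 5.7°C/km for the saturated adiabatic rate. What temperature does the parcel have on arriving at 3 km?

-7.72°C

1400–3000 m, saturated adiabatic: Δz = 1.6 km ⇒ ΔT = -9.12°C; T = -7.72°C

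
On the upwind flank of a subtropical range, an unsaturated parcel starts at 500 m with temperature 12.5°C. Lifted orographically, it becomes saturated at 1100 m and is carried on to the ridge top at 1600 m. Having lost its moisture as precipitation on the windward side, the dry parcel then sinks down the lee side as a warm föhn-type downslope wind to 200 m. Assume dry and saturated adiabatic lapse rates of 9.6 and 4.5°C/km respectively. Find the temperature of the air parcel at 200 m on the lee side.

500 → 1100 m (dry, 9.6°C/km): ΔT = -9.6 × 0.6 = -5.76°C → T = 6.74°C
1100 → 1600 m (saturated, 4.5°C/km): ΔT = -4.5 × 0.5 = -2.25°C → T = 4.49°C
1600 → 200 m (dry descent, 9.6°C/km): ΔT = +9.6 × 1.4 = +13.44°C → T = 17.93°C

17.93°C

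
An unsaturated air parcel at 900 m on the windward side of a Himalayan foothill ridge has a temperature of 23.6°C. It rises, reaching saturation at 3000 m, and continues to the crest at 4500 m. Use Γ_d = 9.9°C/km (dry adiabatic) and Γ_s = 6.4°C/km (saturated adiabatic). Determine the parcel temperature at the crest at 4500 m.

900 → 3000 m (dry, 9.9°C/km): ΔT = -9.9 × 2.1 = -20.79°C → T = 2.81°C
3000 → 4500 m (saturated, 6.4°C/km): ΔT = -6.4 × 1.5 = -9.6°C → T = -6.79°C

-6.79°C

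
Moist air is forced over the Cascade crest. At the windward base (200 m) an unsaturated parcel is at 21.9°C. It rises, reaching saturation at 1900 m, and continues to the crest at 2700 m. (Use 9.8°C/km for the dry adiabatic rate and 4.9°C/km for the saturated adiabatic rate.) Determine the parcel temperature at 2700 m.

1.32°C

Dry to 1900 m: -9.8 × 1.7 km = -16.66°C, so T = 5.24°C.
Saturated to 2700 m: -4.9 × 0.8 km = -3.92°C, so T = 1.32°C.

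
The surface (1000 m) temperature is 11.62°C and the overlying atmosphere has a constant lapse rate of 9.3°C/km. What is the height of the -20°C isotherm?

Height above start = (11.62 − (-20)) / 9.3 = 3.4 km
Altitude = 1000 m + 3400 m = 4400 m

4400 m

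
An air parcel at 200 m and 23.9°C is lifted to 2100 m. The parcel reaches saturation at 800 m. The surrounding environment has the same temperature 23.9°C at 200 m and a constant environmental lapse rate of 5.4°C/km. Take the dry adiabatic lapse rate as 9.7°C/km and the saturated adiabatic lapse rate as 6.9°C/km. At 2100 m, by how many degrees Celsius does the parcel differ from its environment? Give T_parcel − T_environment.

-4.53°C (parcel cooler than environment)

Parcel:
  200–800 m, dry: Δz = 0.6 km ⇒ ΔT = -5.82°C; T = 18.08°C
  800–2100 m, saturated: Δz = 1.3 km ⇒ ΔT = -8.97°C; T = 9.11°C
Environment:
  200–2100 m, environment: Δz = 1.9 km ⇒ ΔT = -10.26°C; T = 13.64°C
T_parcel − T_env = 9.11 − 13.64 = -4.53°C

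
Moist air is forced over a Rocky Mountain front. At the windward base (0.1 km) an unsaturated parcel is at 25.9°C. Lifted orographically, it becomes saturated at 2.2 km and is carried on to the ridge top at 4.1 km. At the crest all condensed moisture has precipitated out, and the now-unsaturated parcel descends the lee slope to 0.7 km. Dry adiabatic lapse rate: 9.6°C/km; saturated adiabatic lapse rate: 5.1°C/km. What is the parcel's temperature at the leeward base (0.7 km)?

28.69°C

Dry to 2200 m: -9.6 × 2.1 km = -20.16°C, so T = 5.74°C.
Saturated to 4100 m: -5.1 × 1.9 km = -9.69°C, so T = -3.95°C.
Dry descent to 700 m: +9.6 × 3.4 km = +32.64°C, so T = 28.69°C.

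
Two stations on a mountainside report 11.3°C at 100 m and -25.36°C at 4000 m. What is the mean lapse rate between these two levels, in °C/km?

9.4°C/km

Γ = −ΔT/Δz = (11.3 − (-25.36)) / (4000 − 100) m
  = 36.66°C / 3.9 km = 9.4°C/km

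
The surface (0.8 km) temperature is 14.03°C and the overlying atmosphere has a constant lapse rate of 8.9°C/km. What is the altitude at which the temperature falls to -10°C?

Height above start = (14.03 − (-10)) / 8.9 = 2.7 km
Altitude = 800 m + 2700 m = 3500 m

3.5 km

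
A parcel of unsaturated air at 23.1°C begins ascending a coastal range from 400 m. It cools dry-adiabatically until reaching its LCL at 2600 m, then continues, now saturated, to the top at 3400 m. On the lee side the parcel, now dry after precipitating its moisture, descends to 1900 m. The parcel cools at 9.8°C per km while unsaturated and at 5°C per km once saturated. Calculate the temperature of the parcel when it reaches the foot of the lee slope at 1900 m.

400–2600 m, dry: Δz = 2.2 km ⇒ ΔT = -21.56°C; T = 1.54°C
2600–3400 m, saturated: Δz = 0.8 km ⇒ ΔT = -4°C; T = -2.46°C
3400–1900 m, dry descent: Δz = 1.5 km ⇒ ΔT = +14.7°C; T = 12.24°C

12.24°C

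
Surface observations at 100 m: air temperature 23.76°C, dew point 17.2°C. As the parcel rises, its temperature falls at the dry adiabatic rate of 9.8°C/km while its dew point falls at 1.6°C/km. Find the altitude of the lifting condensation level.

900 m

T and T_d converge at 9.8 − 1.6 = 8.2°C per km
Height above start = (23.76 − 17.2) / 8.2 = 0.8 km
LCL altitude = 100 m + 800 m = 900 m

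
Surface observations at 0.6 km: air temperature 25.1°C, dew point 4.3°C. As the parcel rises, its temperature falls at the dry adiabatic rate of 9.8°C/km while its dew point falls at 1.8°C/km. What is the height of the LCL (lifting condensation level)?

T and T_d converge at 9.8 − 1.8 = 8°C per km
Height above start = (25.1 − 4.3) / 8 = 2.6 km
LCL altitude = 600 m + 2600 m = 3200 m

3.2 km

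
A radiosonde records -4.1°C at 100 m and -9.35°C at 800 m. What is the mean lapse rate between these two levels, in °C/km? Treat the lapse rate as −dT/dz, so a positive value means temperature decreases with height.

Γ = −ΔT/Δz = (-4.1 − (-9.35)) / (800 − 100) m
  = 5.25°C / 0.7 km = 7.5°C/km

7.5°C/km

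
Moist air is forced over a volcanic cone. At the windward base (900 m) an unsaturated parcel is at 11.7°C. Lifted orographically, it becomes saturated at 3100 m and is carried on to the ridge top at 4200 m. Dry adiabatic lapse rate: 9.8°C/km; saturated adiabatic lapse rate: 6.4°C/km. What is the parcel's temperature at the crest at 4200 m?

Dry to 3100 m: -9.8 × 2.2 km = -21.56°C, so T = -9.86°C.
Saturated to 4200 m: -6.4 × 1.1 km = -7.04°C, so T = -16.9°C.

-16.9°C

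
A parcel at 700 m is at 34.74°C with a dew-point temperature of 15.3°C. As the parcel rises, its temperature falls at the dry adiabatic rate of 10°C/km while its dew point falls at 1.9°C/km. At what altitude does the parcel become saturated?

3100 m

T and T_d converge at 10 − 1.9 = 8.1°C per km
Height above start = (34.74 − 15.3) / 8.1 = 2.4 km
LCL altitude = 700 m + 2400 m = 3100 m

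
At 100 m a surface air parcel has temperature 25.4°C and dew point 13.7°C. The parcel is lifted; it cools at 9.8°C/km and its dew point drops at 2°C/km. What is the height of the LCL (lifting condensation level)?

T and T_d converge at 9.8 − 2 = 7.8°C per km
Height above start = (25.4 − 13.7) / 7.8 = 1.5 km
LCL altitude = 100 m + 1500 m = 1600 m

1600 m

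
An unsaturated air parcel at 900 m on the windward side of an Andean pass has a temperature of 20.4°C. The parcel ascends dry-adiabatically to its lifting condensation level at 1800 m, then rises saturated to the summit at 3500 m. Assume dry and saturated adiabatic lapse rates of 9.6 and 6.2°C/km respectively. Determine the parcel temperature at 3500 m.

1.22°C

Dry to 1800 m: -9.6 × 0.9 km = -8.64°C, so T = 11.76°C.
Saturated to 3500 m: -6.2 × 1.7 km = -10.54°C, so T = 1.22°C.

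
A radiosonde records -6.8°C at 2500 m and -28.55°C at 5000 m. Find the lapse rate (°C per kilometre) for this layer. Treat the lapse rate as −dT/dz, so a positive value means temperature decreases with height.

8.7°C/km

Γ = −ΔT/Δz = (-6.8 − (-28.55)) / (5000 − 2500) m
  = 21.75°C / 2.5 km = 8.7°C/km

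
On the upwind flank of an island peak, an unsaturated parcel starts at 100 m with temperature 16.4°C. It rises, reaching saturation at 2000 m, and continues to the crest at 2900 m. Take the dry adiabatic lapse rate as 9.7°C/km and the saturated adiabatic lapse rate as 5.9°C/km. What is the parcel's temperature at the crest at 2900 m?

-7.34°C

100 → 2000 m (dry, 9.7°C/km): ΔT = -9.7 × 1.9 = -18.43°C → T = -2.03°C
2000 → 2900 m (saturated, 5.9°C/km): ΔT = -5.9 × 0.9 = -5.31°C → T = -7.34°C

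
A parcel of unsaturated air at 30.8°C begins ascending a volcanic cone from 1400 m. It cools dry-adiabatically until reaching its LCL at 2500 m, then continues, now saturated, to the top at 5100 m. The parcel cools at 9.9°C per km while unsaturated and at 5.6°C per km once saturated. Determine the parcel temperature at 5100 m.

1400–2500 m, dry: Δz = 1.1 km ⇒ ΔT = -10.89°C; T = 19.91°C
2500–5100 m, saturated: Δz = 2.6 km ⇒ ΔT = -14.56°C; T = 5.35°C

5.35°C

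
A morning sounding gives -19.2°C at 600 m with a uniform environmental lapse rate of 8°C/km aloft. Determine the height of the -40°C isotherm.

3200 m

Height above start = (-19.2 − (-40)) / 8 = 2.6 km
Altitude = 600 m + 2600 m = 3200 m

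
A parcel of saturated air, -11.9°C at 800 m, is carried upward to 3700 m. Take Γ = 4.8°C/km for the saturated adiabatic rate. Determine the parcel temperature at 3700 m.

-25.82°C

800–3700 m, saturated adiabatic: Δz = 2.9 km ⇒ ΔT = -13.92°C; T = -25.82°C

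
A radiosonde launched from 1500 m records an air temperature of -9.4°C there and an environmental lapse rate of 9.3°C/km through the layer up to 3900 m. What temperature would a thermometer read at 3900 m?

-31.72°C

1500 → 3900 m (environmental, 9.3°C/km): ΔT = -9.3 × 2.4 = -22.32°C → T = -31.72°C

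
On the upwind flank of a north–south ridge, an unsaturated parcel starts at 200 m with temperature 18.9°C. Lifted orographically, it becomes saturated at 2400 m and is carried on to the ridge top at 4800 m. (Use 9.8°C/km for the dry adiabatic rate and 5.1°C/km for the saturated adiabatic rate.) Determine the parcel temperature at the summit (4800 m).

From 200 m to 2400 m (dry): cools by 9.8 × 2.2 = 21.56°C, giving -2.66°C.
From 2400 m to 4800 m (saturated): cools by 5.1 × 2.4 = 12.24°C, giving -14.9°C.

-14.9°C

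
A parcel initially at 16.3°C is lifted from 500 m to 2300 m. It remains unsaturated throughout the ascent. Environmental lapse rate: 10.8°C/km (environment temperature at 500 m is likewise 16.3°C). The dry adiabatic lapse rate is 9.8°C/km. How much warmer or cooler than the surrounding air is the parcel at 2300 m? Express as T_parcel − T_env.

+1.8°C (parcel warmer than environment)

Parcel:
  500–2300 m, dry: Δz = 1.8 km ⇒ ΔT = -17.64°C; T = -1.34°C
Environment:
  500–2300 m, environment: Δz = 1.8 km ⇒ ΔT = -19.44°C; T = -3.14°C
T_parcel − T_env = -1.34 − (-3.14) = +1.8°C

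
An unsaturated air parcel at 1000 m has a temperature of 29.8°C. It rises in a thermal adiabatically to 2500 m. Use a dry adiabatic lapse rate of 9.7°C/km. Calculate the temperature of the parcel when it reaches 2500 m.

1000–2500 m, dry adiabatic: Δz = 1.5 km ⇒ ΔT = -14.55°C; T = 15.25°C

15.25°C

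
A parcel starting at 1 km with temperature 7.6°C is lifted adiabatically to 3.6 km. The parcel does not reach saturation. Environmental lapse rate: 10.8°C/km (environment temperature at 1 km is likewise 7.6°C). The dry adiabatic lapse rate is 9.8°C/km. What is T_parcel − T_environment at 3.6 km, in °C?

+2.6°C (parcel warmer than environment)

Parcel:
  1000–3600 m, dry: Δz = 2.6 km ⇒ ΔT = -25.48°C; T = -17.88°C
Environment:
  1000–3600 m, environment: Δz = 2.6 km ⇒ ΔT = -28.08°C; T = -20.48°C
T_parcel − T_env = -17.88 − (-20.48) = +2.6°C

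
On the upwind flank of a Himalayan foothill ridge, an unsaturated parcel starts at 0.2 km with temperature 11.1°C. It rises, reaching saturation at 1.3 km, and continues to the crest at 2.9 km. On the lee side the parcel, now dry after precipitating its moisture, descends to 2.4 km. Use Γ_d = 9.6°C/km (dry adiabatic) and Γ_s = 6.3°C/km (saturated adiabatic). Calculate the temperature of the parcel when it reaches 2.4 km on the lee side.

-4.74°C

From 200 m to 1300 m (dry): cools by 9.6 × 1.1 = 10.56°C, giving 0.54°C.
From 1300 m to 2900 m (saturated): cools by 6.3 × 1.6 = 10.08°C, giving -9.54°C.
From 2900 m to 2400 m (dry descent): warms by 9.6 × 0.5 = 4.8°C, giving -4.74°C.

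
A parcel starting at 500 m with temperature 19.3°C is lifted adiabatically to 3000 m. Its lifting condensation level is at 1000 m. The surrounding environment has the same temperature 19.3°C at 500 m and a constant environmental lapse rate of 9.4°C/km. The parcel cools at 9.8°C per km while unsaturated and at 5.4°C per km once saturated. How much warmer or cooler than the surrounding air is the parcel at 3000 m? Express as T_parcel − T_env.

+7.8°C (parcel warmer than environment)

Parcel:
  500 → 1000 m (dry, 9.8°C/km): ΔT = -9.8 × 0.5 = -4.9°C → T = 14.4°C
  1000 → 3000 m (saturated, 5.4°C/km): ΔT = -5.4 × 2 = -10.8°C → T = 3.6°C
Environment:
  500 → 3000 m (environment, 9.4°C/km): ΔT = -9.4 × 2.5 = -23.5°C → T = -4.2°C
T_parcel − T_env = 3.6 − (-4.2) = +7.8°C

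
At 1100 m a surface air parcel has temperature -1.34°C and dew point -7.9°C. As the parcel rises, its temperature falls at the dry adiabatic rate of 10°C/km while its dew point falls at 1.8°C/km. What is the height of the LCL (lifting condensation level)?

1900 m

T and T_d converge at 10 − 1.8 = 8.2°C per km
Height above start = (-1.34 − (-7.9)) / 8.2 = 0.8 km
LCL altitude = 1100 m + 800 m = 1900 m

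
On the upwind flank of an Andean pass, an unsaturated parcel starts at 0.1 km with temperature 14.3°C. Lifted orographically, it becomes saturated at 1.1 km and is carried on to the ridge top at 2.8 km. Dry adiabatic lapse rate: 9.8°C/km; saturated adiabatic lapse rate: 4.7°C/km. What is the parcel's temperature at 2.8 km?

-3.49°C

From 100 m to 1100 m (dry): cools by 9.8 × 1 = 9.8°C, giving 4.5°C.
From 1100 m to 2800 m (saturated): cools by 4.7 × 1.7 = 7.99°C, giving -3.49°C.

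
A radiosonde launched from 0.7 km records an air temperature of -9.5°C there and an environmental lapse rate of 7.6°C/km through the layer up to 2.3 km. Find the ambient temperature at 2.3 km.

From 700 m to 2300 m (environmental): cools by 7.6 × 1.6 = 12.16°C, giving -21.66°C.

-21.66°C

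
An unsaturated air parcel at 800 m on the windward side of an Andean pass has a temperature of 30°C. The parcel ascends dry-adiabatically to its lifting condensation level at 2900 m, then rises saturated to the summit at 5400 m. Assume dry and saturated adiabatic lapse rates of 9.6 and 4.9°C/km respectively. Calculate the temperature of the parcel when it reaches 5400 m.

800–2900 m, dry: Δz = 2.1 km ⇒ ΔT = -20.16°C; T = 9.84°C
2900–5400 m, saturated: Δz = 2.5 km ⇒ ΔT = -12.25°C; T = -2.41°C

-2.41°C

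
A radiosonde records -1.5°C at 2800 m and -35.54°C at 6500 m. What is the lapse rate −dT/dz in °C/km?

Γ = −ΔT/Δz = (-1.5 − (-35.54)) / (6500 − 2800) m
  = 34.04°C / 3.7 km = 9.2°C/km

9.2°C/km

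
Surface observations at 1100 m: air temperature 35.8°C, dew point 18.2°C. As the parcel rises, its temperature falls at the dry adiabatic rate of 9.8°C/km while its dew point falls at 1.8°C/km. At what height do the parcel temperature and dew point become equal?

3300 m

T and T_d converge at 9.8 − 1.8 = 8°C per km
Height above start = (35.8 − 18.2) / 8 = 2.2 km
LCL altitude = 1100 m + 2200 m = 3300 m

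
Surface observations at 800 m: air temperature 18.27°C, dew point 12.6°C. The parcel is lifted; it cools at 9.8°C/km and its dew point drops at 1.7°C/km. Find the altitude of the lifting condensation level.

1500 m

T and T_d converge at 9.8 − 1.7 = 8.1°C per km
Height above start = (18.27 − 12.6) / 8.1 = 0.7 km
LCL altitude = 800 m + 700 m = 1500 m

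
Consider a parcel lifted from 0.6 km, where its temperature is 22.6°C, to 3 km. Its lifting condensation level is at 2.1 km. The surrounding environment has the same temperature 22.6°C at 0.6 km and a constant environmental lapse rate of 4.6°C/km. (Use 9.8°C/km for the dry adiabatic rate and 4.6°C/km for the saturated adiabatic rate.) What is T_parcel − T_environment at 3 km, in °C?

Parcel:
  600 → 2100 m (dry, 9.8°C/km): ΔT = -9.8 × 1.5 = -14.7°C → T = 7.9°C
  2100 → 3000 m (saturated, 4.6°C/km): ΔT = -4.6 × 0.9 = -4.14°C → T = 3.76°C
Environment:
  600 → 3000 m (environment, 4.6°C/km): ΔT = -4.6 × 2.4 = -11.04°C → T = 11.56°C
T_parcel − T_env = 3.76 − 11.56 = -7.8°C

-7.8°C (parcel cooler than environment)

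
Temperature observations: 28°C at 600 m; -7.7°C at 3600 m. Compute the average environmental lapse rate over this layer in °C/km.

Γ = −ΔT/Δz = (28 − (-7.7)) / (3600 − 600) m
  = 35.7°C / 3 km = 11.9°C/km

11.9°C/km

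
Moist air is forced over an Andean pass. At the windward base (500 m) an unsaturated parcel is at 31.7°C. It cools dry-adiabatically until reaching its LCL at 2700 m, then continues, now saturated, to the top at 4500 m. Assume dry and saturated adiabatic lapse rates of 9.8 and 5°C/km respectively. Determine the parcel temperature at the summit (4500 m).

1.14°C

500–2700 m, dry: Δz = 2.2 km ⇒ ΔT = -21.56°C; T = 10.14°C
2700–4500 m, saturated: Δz = 1.8 km ⇒ ΔT = -9°C; T = 1.14°C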